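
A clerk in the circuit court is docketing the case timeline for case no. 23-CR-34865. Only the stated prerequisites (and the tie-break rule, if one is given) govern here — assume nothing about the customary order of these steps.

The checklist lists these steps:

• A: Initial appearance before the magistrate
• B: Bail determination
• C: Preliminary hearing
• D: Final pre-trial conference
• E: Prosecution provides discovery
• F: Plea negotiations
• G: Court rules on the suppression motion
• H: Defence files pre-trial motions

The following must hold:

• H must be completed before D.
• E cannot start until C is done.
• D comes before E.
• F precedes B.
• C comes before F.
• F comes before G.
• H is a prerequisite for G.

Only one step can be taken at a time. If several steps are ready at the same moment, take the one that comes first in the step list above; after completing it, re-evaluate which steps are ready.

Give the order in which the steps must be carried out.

Nothing is required for A, C and H. A is listed earlier → A first.
C and H are both available; C is listed earlier → C.
F now also ready, so the ready set is {F, H}; F is listed earlier → F.
B now also ready, so the ready set is {B, H}; B is listed earlier → B.
Next only H has its prerequisites met → H.
Ready: D and G. D is listed earlier → D.
E now also ready, so the ready set is {E, G}; E is listed earlier → E.
G is the only step now ready → G.

A, C, F, B, H, D, E, G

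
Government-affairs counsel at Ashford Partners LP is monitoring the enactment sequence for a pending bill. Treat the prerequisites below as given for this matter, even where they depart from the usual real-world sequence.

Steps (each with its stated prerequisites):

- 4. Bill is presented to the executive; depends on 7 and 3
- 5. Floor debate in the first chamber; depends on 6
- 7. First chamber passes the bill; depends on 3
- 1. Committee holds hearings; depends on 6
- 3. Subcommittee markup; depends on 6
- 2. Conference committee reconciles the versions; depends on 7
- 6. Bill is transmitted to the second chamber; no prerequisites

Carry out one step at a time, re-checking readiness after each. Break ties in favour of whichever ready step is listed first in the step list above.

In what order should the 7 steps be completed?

6 → 5 → 1 → 3 → 7 → 4 → 2

6 has no prerequisites → 6 first.
Ready: 5, 1 and 3. 5 is listed earlier → 5.
Now 1 and 3 have their prerequisites met. 1 is listed earlier, so 1 next.
3 needed 6, now all done → 3.
7 is the only step now ready → 7.
Ready: 4 and 2. 4 is listed earlier → 4.
Next only 2 has its prerequisites met → 2.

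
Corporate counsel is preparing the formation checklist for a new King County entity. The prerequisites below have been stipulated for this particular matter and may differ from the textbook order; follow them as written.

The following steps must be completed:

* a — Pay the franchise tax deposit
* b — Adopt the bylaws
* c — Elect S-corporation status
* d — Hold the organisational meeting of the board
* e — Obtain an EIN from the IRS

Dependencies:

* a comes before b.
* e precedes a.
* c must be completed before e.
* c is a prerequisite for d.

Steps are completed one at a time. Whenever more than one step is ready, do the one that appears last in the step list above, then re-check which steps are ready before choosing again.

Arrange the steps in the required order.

c has no prerequisites → c first.
Now e and d have their prerequisites met. e is listed later, so e next.
Ready: d and a. d is listed later → d.
That leaves a as the only ready step → a.
b is the only step now ready → b.

c → e → d → a → b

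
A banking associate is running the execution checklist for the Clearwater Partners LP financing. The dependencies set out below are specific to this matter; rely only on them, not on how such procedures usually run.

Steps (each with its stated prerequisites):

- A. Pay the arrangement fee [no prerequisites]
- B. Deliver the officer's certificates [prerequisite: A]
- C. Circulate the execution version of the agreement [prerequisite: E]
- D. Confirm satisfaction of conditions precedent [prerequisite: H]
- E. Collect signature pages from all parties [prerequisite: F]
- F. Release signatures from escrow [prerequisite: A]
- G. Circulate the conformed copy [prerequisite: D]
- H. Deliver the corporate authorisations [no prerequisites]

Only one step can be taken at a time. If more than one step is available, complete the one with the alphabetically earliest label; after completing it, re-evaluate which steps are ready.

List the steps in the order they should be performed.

A and H have no prerequisites; A has the earlier label, so A is first.
Ready: B, F and H. B has the earlier label → B.
Now F and H have their prerequisites met. F has the earlier label, so F next.
E and H are both available; E has the earlier label → E.
C now also ready, so the ready set is {C, H}; C has the earlier label → C.
That leaves H as the only ready step → H.
D is the only step now ready → D.
G needed D, now all done → G.

A, B, F, E, C, H, D, G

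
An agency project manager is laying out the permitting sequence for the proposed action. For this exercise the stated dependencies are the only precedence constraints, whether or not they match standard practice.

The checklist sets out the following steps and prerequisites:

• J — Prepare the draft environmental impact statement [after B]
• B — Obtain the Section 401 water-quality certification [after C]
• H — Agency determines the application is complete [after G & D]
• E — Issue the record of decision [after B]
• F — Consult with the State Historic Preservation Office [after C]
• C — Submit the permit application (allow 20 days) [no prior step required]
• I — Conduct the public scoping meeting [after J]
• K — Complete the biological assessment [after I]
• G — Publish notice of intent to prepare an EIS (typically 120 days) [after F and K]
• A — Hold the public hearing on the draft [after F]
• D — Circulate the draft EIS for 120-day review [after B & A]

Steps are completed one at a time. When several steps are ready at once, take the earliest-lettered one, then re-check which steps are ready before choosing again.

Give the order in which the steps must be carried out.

C, B, E, F, A, D, J, I, K, G, H

C is the only step with nothing outstanding, so it goes first.
Now B and F have their prerequisites met. B has the earlier label, so B next.
E and J now also ready, so the ready set is {E, F, J}; E has the earlier label → E.
Now F and J have their prerequisites met. F has the earlier label, so F next.
A now also ready, so the ready set is {A, J}; A has the earlier label → A.
D now also ready, so the ready set is {D, J}; D has the earlier label → D.
J is the only step now ready → J.
I needed J, now all done → I.
K needed I, now all done → K.
Next only G has its prerequisites met → G.
H is the only step now ready → H.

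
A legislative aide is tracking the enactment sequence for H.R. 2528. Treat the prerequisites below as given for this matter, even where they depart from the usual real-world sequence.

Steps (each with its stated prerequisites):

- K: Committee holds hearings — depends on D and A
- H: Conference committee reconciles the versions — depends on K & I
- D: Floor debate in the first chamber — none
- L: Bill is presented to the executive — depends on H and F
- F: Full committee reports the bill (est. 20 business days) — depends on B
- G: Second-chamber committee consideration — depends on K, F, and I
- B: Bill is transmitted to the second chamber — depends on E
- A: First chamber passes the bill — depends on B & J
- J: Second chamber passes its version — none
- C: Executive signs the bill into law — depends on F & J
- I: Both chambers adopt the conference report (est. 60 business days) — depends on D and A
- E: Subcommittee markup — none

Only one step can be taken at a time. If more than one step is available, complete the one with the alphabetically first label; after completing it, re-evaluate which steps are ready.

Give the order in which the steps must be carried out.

D, E and J have no prerequisites; D has the earlier label, so D is first.
E and J are both available; E has the earlier label → E.
B now also ready, so the ready set is {B, J}; B has the earlier label → B.
F now also ready, so the ready set is {F, J}; F has the earlier label → F.
J is the only step now ready → J.
A and C are both available; A has the earlier label → A.
C, I and K are all available; C has the earlier label → C.
Now I and K have their prerequisites met. I has the earlier label, so I next.
K needed A and D, now all done → K.
Ready: G and H. G has the earlier label → G.
H needed I and K, now all done → H.
That leaves L as the only ready step → L.

D, E, B, F, J, A, C, I, K, G, H, L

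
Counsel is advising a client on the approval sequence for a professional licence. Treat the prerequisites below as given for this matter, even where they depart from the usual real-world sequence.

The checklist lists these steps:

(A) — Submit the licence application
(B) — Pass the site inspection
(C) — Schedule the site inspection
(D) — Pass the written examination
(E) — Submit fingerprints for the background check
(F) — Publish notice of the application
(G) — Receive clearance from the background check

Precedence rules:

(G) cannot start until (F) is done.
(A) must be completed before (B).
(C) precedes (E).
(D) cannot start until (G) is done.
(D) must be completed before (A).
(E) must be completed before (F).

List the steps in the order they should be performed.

(C), (E), (F), (G), (D), (A), (B)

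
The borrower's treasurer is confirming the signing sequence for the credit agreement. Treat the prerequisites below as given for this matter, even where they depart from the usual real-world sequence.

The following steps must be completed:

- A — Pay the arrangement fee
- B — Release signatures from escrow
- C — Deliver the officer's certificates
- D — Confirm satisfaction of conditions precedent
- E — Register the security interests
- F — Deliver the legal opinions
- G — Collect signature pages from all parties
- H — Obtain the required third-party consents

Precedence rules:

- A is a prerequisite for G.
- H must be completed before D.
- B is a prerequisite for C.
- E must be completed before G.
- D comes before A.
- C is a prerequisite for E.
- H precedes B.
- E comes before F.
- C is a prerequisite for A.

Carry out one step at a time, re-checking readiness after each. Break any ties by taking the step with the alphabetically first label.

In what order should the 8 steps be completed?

H, B, C, D, A, E, F, G

H is the only step with nothing outstanding, so it goes first.
Ready: B and D. B has the earlier label → B.
Ready: C and D. C has the earlier label → C.
Now D and E have their prerequisites met. D has the earlier label, so D next.
Ready: A and E. A has the earlier label → A.
E is the only step now ready → E.
Now F and G have their prerequisites met. F has the earlier label, so F next.
G needed A and E, now all done → G.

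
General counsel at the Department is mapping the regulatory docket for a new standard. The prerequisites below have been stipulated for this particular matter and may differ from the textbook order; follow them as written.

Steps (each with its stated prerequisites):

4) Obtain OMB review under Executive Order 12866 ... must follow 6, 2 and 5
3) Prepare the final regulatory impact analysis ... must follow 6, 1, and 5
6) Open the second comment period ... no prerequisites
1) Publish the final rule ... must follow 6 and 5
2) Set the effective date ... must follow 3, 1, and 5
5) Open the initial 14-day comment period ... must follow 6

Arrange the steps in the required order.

6 → 5 → 1 → 3 → 2 → 4

6 has no prerequisites → 6 first.
5 is the only step now ready → 5.
That leaves 1 as the only ready step → 1.
3 needed 6, 1 and 5, now all done → 3.
2 needed 3, 1 and 5, now all done → 2.
4 is the only step now ready → 4.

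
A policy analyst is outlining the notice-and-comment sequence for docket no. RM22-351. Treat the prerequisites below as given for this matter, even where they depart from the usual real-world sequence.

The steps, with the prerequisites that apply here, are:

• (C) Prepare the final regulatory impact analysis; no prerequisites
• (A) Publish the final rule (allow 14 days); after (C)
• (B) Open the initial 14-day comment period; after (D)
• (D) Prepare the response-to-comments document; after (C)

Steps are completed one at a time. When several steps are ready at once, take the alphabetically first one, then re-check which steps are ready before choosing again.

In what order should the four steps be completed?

(C), (A), (D), (B)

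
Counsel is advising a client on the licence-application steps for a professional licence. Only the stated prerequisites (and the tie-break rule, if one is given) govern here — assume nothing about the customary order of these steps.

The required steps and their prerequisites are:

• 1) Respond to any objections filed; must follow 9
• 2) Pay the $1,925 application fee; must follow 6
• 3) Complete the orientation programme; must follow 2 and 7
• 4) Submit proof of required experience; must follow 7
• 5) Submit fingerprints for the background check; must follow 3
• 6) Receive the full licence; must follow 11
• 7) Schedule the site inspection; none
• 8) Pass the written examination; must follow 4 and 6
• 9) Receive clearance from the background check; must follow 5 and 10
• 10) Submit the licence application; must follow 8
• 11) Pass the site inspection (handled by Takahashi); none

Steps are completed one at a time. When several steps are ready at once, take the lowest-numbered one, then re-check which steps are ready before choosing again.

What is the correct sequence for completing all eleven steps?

7 and 11 have no prerequisites; 7 has the earlier label, so 7 is first.
4 now also ready, so the ready set is {4, 11}; 4 has the earlier label → 4.
That leaves 11 as the only ready step → 11.
That leaves 6 as the only ready step → 6.
Now 2 and 8 have their prerequisites met. 2 has the earlier label, so 2 next.
3 and 8 are both available; 3 has the earlier label → 3.
Ready: 5 and 8. 5 has the earlier label → 5.
8 needed 4 and 6, now all done → 8.
Next only 10 has its prerequisites met → 10.
9 needed 5 and 10, now all done → 9.
1 needed 9, now all done → 1.

7 → 4 → 11 → 6 → 2 → 3 → 5 → 8 → 10 → 9 → 1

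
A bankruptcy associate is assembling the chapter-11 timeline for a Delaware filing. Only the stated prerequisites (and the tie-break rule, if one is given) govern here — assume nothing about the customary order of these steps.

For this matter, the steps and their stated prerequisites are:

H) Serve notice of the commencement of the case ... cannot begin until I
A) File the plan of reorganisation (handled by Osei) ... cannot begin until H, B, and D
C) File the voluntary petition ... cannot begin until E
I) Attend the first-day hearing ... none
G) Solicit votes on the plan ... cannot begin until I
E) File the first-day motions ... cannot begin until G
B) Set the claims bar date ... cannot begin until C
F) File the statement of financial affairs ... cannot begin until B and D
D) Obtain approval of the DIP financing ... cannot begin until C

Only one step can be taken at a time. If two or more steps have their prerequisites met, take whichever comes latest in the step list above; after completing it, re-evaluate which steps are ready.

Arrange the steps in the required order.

I has no prerequisites → I first.
Now G and H have their prerequisites met. G is listed later, so G next.
Now E and H have their prerequisites met. E is listed later, so E next.
Now C and H have their prerequisites met. C is listed later, so C next.
D and B now also ready, so the ready set is {D, B, H}; D is listed later → D.
B and H are both available; B is listed later → B.
Ready: F and H. F is listed later → F.
H needed I, now all done → H.
Next only A has its prerequisites met → A.

I G E C D B F H A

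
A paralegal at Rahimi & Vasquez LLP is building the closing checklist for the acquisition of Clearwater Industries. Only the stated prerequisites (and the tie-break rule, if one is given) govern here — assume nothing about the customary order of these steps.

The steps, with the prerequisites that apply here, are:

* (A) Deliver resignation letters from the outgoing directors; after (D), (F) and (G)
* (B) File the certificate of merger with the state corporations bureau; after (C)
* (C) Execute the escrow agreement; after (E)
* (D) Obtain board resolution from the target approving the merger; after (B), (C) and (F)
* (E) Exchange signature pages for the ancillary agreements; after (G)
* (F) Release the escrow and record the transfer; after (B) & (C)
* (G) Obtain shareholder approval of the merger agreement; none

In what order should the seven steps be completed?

Only (G) has no prerequisites, so it is first.
(E) needed (G), now all done → (E).
(C) is the only step now ready → (C).
That leaves (B) as the only ready step → (B).
(F) needed (B) and (C), now all done → (F).
That leaves (D) as the only ready step → (D).
That leaves (A) as the only ready step → (A).

(G) → (E) → (C) → (B) → (F) → (D) → (A)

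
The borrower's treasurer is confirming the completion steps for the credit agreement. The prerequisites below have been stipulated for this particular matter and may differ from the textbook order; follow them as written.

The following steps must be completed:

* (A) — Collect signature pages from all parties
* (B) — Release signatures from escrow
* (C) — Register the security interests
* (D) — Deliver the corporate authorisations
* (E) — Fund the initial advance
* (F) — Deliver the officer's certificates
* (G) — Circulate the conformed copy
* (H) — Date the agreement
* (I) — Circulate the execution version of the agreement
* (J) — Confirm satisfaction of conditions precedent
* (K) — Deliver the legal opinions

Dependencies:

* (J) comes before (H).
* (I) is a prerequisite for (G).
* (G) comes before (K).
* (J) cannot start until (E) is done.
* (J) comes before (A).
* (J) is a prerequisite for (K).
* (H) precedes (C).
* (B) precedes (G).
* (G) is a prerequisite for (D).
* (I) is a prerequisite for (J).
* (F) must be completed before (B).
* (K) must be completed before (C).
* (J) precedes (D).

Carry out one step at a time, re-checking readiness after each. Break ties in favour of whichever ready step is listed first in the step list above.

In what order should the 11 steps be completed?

Nothing is required for (E), (F) and (I). (E) is listed earlier → (E) first.
(F) and (I) are both available; (F) is listed earlier → (F).
(B) and (I) are both available; (B) is listed earlier → (B).
Next only (I) has its prerequisites met → (I).
Now (G) and (J) have their prerequisites met. (G) is listed earlier, so (G) next.
That leaves (J) as the only ready step → (J).
Now (A), (D), (H) and (K) have their prerequisites met. (A) is listed earlier, so (A) next.
(D), (H) and (K) are all available; (D) is listed earlier → (D).
Now (H) and (K) have their prerequisites met. (H) is listed earlier, so (H) next.
Next only (K) has its prerequisites met → (K).
(C) is the only step now ready → (C).

(E), (F), (B), (I), (G), (J), (A), (D), (H), (K), (C)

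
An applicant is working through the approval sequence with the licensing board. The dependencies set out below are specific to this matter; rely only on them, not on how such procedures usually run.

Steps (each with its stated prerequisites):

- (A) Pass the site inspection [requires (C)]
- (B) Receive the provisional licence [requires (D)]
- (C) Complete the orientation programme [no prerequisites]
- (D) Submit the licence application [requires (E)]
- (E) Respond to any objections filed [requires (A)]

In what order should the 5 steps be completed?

(C) has no prerequisites → (C) first.
(A) is the only step now ready → (A).
That leaves (E) as the only ready step → (E).
Next only (D) has its prerequisites met → (D).
(B) is the only step now ready → (B).

(C), (A), (E), (D), (B)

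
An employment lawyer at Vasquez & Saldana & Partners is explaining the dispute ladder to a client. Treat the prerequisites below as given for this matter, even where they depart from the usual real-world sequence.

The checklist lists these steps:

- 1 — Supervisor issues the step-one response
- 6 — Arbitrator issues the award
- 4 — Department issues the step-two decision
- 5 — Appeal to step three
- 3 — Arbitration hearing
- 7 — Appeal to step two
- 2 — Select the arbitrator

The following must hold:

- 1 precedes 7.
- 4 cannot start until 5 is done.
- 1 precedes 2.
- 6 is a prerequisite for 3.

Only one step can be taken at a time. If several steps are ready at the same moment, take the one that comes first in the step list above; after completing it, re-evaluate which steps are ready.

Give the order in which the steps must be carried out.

1, 6, 5, 4, 3, 7, 2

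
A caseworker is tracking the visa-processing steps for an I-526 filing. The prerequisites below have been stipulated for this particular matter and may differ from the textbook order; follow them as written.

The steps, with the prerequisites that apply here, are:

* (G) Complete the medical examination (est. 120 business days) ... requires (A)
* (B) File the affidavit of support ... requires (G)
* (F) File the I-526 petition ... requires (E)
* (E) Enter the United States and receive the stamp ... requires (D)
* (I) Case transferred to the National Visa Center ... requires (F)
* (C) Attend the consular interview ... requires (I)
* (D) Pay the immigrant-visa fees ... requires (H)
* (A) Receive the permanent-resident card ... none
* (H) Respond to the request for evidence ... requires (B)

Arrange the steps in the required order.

(A), (G), (B), (H), (D), (E), (F), (I), (C)

(A) is the only step with nothing outstanding, so it goes first.
(G) needed (A), now all done → (G).
(B) needed (G), now all done → (B).
(H) needed (B), now all done → (H).
(D) needed (H), now all done → (D).
Next only (E) has its prerequisites met → (E).
(F) needed (E), now all done → (F).
(I) needed (F), now all done → (I).
(C) needed (I), now all done → (C).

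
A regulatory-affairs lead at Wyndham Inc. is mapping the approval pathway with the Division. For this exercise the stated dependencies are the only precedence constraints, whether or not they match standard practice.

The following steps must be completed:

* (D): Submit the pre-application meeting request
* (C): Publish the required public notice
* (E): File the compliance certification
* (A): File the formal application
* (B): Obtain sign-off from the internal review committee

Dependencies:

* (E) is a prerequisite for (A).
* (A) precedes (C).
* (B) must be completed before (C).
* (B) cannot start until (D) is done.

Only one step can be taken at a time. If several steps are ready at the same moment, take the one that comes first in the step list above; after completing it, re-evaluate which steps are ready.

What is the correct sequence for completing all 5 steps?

(D), (E), (A), (B), (C)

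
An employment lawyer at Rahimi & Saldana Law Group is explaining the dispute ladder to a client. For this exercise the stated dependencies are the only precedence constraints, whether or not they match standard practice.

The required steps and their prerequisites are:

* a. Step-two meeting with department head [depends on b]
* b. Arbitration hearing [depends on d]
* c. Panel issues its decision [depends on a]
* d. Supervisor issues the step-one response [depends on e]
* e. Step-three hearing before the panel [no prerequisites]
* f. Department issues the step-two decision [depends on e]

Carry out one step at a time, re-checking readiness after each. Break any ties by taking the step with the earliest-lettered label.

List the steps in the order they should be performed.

e → d → b → a → c → f

e has no prerequisites → e first.
Now d and f have their prerequisites met. d has the earlier label, so d next.
Now b and f have their prerequisites met. b has the earlier label, so b next.
a now also ready, so the ready set is {a, f}; a has the earlier label → a.
Ready: c and f. c has the earlier label → c.
f is the only step now ready → f.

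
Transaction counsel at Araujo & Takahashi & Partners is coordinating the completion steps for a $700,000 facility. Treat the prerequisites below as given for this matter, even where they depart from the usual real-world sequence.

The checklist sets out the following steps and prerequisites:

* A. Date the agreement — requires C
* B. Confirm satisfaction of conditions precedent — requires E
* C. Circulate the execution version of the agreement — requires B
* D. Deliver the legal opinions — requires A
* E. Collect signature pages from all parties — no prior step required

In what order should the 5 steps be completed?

E has no prerequisites → E first.
B is the only step now ready → B.
That leaves C as the only ready step → C.
A needed C, now all done → A.
That leaves D as the only ready step → D.

E, B, C, A, D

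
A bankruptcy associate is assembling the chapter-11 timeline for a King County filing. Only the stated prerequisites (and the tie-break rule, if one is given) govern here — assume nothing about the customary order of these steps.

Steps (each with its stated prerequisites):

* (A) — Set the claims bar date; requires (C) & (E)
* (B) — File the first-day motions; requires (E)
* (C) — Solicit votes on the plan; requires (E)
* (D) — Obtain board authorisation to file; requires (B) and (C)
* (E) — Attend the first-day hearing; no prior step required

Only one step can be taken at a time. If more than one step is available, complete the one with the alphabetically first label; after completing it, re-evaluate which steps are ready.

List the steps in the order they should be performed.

(E) → (B) → (C) → (A) → (D)

(E) has no prerequisites → (E) first.
Ready: (B) and (C). (B) has the earlier label → (B).
Next only (C) has its prerequisites met → (C).
(A) and (D) are both available; (A) has the earlier label → (A).
(D) is the only step now ready → (D).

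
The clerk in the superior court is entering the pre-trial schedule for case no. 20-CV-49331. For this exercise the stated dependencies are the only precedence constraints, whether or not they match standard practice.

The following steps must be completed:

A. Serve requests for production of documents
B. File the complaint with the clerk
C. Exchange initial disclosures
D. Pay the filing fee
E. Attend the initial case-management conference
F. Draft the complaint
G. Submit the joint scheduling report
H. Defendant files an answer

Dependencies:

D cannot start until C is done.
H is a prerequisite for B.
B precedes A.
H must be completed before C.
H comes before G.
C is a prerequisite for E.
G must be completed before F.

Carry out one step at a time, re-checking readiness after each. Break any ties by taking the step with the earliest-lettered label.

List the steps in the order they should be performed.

H, B, A, C, D, E, G, F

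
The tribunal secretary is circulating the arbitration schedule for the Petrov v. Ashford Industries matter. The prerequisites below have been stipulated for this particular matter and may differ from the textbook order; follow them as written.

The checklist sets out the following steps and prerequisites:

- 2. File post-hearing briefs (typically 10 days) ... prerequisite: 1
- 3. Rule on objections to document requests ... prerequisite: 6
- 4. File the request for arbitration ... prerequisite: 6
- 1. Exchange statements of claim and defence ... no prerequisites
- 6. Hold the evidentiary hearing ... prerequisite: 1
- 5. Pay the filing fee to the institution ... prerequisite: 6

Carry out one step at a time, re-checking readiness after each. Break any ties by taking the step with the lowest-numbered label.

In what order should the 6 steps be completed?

1, 2, 6, 3, 4, 5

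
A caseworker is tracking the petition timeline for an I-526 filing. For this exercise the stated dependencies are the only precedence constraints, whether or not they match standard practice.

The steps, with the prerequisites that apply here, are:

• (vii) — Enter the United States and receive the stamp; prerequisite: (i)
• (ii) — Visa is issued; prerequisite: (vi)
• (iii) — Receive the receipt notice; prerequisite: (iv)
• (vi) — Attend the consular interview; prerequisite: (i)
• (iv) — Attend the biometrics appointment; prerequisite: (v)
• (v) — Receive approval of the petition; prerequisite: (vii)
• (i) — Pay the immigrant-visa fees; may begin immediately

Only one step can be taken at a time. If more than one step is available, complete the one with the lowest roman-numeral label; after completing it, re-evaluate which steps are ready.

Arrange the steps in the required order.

(i), (vi), (ii), (vii), (v), (iv), (iii)

Only (i) has no prerequisites, so it is first.
Ready: (vi) and (vii). (vi) has the earlier label → (vi).
(ii) now also ready, so the ready set is {(ii), (vii)}; (ii) has the earlier label → (ii).
(vii) is the only step now ready → (vii).
(v) is the only step now ready → (v).
(iv) is the only step now ready → (iv).
(iii) needed (iv), now all done → (iii).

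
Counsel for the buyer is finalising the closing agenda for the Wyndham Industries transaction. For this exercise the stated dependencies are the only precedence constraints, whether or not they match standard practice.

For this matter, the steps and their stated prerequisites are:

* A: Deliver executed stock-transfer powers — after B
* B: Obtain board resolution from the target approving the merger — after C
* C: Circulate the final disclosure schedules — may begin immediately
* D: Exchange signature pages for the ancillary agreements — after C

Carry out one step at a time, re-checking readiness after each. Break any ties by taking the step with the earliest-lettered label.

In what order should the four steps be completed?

C → B → A → D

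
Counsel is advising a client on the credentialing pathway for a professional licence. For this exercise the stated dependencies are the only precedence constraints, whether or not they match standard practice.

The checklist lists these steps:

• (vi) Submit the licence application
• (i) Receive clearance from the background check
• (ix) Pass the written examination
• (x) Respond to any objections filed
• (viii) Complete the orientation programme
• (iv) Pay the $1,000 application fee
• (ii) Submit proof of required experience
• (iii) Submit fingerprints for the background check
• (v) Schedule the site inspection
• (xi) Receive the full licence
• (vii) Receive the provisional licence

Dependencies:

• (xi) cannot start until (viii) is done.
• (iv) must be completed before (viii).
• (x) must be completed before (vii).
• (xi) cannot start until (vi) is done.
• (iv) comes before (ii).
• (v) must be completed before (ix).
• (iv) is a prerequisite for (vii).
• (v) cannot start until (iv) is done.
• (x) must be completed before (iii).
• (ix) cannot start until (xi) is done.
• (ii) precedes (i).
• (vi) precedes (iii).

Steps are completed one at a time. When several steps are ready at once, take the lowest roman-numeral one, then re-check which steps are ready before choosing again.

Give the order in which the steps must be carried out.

(iv), (ii), (i), (v), (vi), (viii), (x), (iii), (vii), (xi), (ix)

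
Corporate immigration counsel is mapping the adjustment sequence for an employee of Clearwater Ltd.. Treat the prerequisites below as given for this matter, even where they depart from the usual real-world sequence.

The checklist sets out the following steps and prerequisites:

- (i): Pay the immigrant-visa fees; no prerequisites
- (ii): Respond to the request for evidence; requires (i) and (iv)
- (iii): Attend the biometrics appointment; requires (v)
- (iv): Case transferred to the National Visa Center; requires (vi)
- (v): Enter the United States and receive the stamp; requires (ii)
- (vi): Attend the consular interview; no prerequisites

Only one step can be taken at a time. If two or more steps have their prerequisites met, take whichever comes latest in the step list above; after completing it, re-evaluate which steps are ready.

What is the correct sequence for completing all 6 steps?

Nothing is required for (vi) and (i). (vi) is listed later → (vi) first.
Ready: (iv) and (i). (iv) is listed later → (iv).
That leaves (i) as the only ready step → (i).
Next only (ii) has its prerequisites met → (ii).
(v) needed (ii), now all done → (v).
(iii) is the only step now ready → (iii).

(vi), (iv), (i), (ii), (v), (iii)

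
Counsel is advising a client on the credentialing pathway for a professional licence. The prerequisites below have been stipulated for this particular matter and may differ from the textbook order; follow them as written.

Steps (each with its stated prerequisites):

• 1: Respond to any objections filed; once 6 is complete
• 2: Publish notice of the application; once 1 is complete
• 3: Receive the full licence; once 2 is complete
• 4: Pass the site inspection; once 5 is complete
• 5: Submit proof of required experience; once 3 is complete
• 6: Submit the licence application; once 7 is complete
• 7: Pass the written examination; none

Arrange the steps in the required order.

7 is the only step with nothing outstanding, so it goes first.
6 needed 7, now all done → 6.
1 needed 6, now all done → 1.
Next only 2 has its prerequisites met → 2.
3 needed 2, now all done → 3.
5 needed 3, now all done → 5.
4 needed 5, now all done → 4.

7 6 1 2 3 5 4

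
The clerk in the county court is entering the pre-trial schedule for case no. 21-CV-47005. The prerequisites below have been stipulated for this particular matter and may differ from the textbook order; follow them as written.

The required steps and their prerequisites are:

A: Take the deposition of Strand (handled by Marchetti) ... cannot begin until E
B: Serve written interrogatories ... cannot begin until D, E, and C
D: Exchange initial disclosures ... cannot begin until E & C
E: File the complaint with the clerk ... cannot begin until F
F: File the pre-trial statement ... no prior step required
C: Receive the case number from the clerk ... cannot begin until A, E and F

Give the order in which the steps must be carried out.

F E A C D B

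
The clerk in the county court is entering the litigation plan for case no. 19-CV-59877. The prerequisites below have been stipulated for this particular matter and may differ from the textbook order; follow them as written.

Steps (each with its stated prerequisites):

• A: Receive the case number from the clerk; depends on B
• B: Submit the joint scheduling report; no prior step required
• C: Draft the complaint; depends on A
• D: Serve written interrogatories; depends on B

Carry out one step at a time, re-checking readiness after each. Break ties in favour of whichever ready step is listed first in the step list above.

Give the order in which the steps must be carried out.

B → A → C → D

Only B has no prerequisites, so it is first.
Ready: A and D. A is listed earlier → A.
C now also ready, so the ready set is {C, D}; C is listed earlier → C.
D is the only step now ready → D.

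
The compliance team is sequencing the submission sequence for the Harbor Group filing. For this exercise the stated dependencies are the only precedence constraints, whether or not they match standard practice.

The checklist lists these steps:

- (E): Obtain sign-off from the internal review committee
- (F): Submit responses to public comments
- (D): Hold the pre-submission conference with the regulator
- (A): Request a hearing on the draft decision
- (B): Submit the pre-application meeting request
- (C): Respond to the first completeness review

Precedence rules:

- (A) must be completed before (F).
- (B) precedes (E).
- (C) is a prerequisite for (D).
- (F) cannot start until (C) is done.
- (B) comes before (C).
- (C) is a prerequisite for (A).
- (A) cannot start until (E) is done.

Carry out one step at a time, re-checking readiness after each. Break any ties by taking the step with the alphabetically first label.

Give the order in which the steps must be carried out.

(B) (C) (D) (E) (A) (F)

Only (B) has no prerequisites, so it is first.
Now (C) and (E) have their prerequisites met. (C) has the earlier label, so (C) next.
(D) now also ready, so the ready set is {(D), (E)}; (D) has the earlier label → (D).
(E) needed (B), now all done → (E).
(A) needed (C) and (E), now all done → (A).
(F) is the only step now ready → (F).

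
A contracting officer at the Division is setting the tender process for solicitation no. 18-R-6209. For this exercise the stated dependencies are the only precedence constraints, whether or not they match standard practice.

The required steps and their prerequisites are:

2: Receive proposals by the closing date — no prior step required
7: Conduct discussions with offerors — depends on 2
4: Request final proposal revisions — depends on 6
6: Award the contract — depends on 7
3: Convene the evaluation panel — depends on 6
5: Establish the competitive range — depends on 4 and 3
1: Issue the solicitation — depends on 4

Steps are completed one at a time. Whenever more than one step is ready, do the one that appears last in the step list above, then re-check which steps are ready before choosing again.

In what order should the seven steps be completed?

2 is the only step with nothing outstanding, so it goes first.
7 needed 2, now all done → 7.
6 needed 7, now all done → 6.
3 and 4 are both available; 3 is listed later → 3.
4 needed 6, now all done → 4.
1 and 5 are both available; 1 is listed later → 1.
5 is the only step now ready → 5.

2 → 7 → 6 → 3 → 4 → 1 → 5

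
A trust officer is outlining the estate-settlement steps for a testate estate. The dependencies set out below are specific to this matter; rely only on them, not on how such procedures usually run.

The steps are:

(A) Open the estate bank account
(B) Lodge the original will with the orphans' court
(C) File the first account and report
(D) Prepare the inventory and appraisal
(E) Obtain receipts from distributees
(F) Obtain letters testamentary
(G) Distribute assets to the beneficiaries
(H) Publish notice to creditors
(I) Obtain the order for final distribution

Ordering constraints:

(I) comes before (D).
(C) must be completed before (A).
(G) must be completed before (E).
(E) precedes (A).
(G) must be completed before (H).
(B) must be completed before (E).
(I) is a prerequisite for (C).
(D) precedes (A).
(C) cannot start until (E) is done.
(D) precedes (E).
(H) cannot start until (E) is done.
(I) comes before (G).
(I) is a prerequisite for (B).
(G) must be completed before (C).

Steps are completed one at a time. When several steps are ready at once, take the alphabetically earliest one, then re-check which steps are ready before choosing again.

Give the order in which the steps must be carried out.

(F) and (I) have no prerequisites; (F) has the earlier label, so (F) is first.
(I) is the only step now ready → (I).
Ready: (B), (D) and (G). (B) has the earlier label → (B).
Now (D) and (G) have their prerequisites met. (D) has the earlier label, so (D) next.
(G) needed (I), now all done → (G).
(E) is the only step now ready → (E).
Now (C) and (H) have their prerequisites met. (C) has the earlier label, so (C) next.
Ready: (A) and (H). (A) has the earlier label → (A).
Next only (H) has its prerequisites met → (H).

(F) → (I) → (B) → (D) → (G) → (E) → (C) → (A) → (H)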